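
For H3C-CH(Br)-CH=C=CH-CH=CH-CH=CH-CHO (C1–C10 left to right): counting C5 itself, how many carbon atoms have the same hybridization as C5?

C5 is sp2 (one π bond).
C1: sp3
C2: sp3
C3: sp2 ✓
C4: sp
C5: sp2 ✓
C6: sp2 ✓
C7: sp2 ✓
C8: sp2 ✓
C9: sp2 ✓
C10: sp2 ✓
7 carbons are sp2.

7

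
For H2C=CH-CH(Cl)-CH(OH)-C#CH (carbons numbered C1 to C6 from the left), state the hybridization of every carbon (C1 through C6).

C1 sp2, C2 sp2, C3 sp3, C4 sp3, C5 sp, C6 sp

C1 carries 3 σ bonds, plus one π bond, giving a steric number of 3, so it is sp2.
C2: 3 σ bonds, plus one π bond; 3 regions of electron density → sp2.
C3 (4 σ bonds) has steric number 4: sp3.
C4 — 4 σ bonds. Steric number 4, so sp3.
C5 (2 σ bonds, plus two π bonds) has steric number 2: sp.
C6 carries 2 σ bonds, plus two π bonds, giving a steric number of 2, so it is sp.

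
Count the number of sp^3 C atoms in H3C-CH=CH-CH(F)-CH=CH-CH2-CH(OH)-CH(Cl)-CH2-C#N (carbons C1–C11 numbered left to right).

6

C1: sp3 ✓
C2: sp2
C3: sp2
C4: sp3 ✓
C5: sp2
C6: sp2
C7: sp3 ✓
C8: sp3 ✓
C9: sp3 ✓
C10: sp3 ✓
C11: sp
C1, C4, C7, C8, C9, C10 → 6 sp3 carbons.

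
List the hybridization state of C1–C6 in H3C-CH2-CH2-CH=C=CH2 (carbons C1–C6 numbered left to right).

C1 — 4 σ bonds. Steric number 4, so sp3.
C2 — 4 σ bonds. Steric number 4, so sp3.
C3: 4 σ bonds; 4 regions of electron density → sp3.
C4 is sp2: 3 σ bonds, plus one π bond, 3 electron-density regions.
C5 — 2 σ bonds, plus two π bonds. Steric number 2, so sp.
C6: 3 σ bonds, plus one π bond — 3 electron domains, sp2.

C1 sp3, C2 sp3, C3 sp3, C4 sp2, C5 sp, C6 sp2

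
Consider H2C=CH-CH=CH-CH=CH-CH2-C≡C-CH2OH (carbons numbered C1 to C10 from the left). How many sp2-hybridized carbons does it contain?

C1: sp2 ✓
C2: sp2 ✓
C3: sp2 ✓
C4: sp2 ✓
C5: sp2 ✓
C6: sp2 ✓
C7: sp3
C8: sp
C9: sp
C10: sp3
C1, C2, C3, C4, C5, C6 → 6 sp2 carbons.

6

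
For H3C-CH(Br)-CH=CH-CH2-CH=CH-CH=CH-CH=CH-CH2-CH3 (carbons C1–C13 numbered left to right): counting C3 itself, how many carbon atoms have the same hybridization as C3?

8

C3 is sp2 (one π bond).
C1: sp3
C2: sp3
C3: sp2 ✓
C4: sp2 ✓
C5: sp3
C6: sp2 ✓
C7: sp2 ✓
C8: sp2 ✓
C9: sp2 ✓
C10: sp2 ✓
C11: sp2 ✓
C12: sp3
C13: sp3
8 carbons are sp2.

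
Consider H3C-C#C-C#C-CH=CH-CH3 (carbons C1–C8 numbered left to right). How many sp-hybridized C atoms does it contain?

4

C1: sp3
C2: sp ✓
C3: sp ✓
C4: sp ✓
C5: sp ✓
C6: sp2
C7: sp2
C8: sp3
C2, C3, C4, C5 → 4 sp carbons.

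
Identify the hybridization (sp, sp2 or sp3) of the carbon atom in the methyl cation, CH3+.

Three σ bonds to H, empty p orbital → sp2, trigonal planar.

sp²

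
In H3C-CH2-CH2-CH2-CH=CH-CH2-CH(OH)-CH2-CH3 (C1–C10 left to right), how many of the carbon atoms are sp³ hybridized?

C1: sp3 ✓
C2: sp3 ✓
C3: sp3 ✓
C4: sp3 ✓
C5: sp2
C6: sp2
C7: sp3 ✓
C8: sp3 ✓
C9: sp3 ✓
C10: sp3 ✓
C1, C2, C3, C4, C7, C8, C9, C10 → 8 sp3 carbons.

8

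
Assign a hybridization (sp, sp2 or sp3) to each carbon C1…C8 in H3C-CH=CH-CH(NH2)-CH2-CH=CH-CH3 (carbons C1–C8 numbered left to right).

C1 sp3, C2 sp2, C3 sp2, C4 sp3, C5 sp3, C6 sp2, C7 sp2, C8 sp3

C1: 4 σ bonds — 4 electron domains, sp3.
C2 (3 σ bonds, plus one π bond) has steric number 3: sp2.
C3: 3 σ bonds, plus one π bond — 3 electron domains, sp2.
C4 carries 4 σ bonds, giving a steric number of 4, so it is sp3.
C5 is sp3: 4 σ bonds, 4 electron-density regions.
C6 has 3 σ bonds, plus one π bond: steric number 3 → sp2.
C7 (3 σ bonds, plus one π bond) has steric number 3: sp2.
C8 is sp3: 4 σ bonds, 4 electron-density regions.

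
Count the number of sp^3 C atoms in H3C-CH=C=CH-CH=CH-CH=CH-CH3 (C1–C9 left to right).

C1: sp3 ✓
C2: sp2
C3: sp
C4: sp2
C5: sp2
C6: sp2
C7: sp2
C8: sp2
C9: sp3 ✓
C1, C9 → 2 sp3 carbons.

2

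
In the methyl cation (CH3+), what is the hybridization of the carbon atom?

Three σ bonds to H, empty p orbital → sp2, trigonal planar.

sp2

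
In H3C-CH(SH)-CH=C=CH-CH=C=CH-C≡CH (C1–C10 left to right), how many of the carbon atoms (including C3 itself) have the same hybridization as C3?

C3 is sp2 (one π bond).
C1: sp3
C2: sp3
C3: sp2 ✓
C4: sp
C5: sp2 ✓
C6: sp2 ✓
C7: sp
C8: sp2 ✓
C9: sp
C10: sp
4 carbons are sp2.

4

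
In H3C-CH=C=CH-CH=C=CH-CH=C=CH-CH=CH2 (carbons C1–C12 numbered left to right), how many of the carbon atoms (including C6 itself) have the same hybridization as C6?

3

C6 is sp (two π bonds).
C1: sp3
C2: sp2
C3: sp ✓
C4: sp2
C5: sp2
C6: sp ✓
C7: sp2
C8: sp2
C9: sp ✓
C10: sp2
C11: sp2
C12: sp2
3 carbons are sp.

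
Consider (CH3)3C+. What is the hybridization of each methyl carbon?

Each methyl carbon has 4 σ bonds: steric number 4 → sp3.

sp^3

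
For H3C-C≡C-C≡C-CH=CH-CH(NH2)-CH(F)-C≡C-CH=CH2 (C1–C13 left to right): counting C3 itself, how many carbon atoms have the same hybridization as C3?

6

C3 is sp (two π bonds).
C1: sp3
C2: sp ✓
C3: sp ✓
C4: sp ✓
C5: sp ✓
C6: sp2
C7: sp2
C8: sp3
C9: sp3
C10: sp ✓
C11: sp ✓
C12: sp2
C13: sp2
6 carbons are sp.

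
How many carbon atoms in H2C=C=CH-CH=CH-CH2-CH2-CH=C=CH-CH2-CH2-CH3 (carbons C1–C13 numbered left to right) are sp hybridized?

2

C1: sp2
C2: sp ✓
C3: sp2
C4: sp2
C5: sp2
C6: sp3
C7: sp3
C8: sp2
C9: sp ✓
C10: sp2
C11: sp3
C12: sp3
C13: sp3
C2, C9 → 2 sp carbons.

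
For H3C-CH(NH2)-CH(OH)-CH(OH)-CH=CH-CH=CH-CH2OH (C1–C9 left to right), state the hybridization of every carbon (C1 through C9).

C1 sp3, C2 sp3, C3 sp3, C4 sp3, C5 sp2, C6 sp2, C7 sp2, C8 sp2, C9 sp3

C1: 4 σ bonds; 4 regions of electron density → sp3.
C2: 4 σ bonds — 4 electron domains, sp3.
C3: 4 σ bonds; 4 regions of electron density → sp3.
C4 is sp3: 4 σ bonds, 4 electron-density regions.
C5: 3 σ bonds, plus one π bond; 3 regions of electron density → sp2.
C6 has 3 σ bonds, plus one π bond: steric number 3 → sp2.
C7 — 3 σ bonds, plus one π bond. Steric number 3, so sp2.
C8 (3 σ bonds, plus one π bond) has steric number 3: sp2.
C9: 4 σ bonds; 4 regions of electron density → sp3.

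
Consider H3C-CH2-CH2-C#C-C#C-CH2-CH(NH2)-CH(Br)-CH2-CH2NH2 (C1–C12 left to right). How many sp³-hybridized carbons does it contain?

C1: sp3 ✓
C2: sp3 ✓
C3: sp3 ✓
C4: sp
C5: sp
C6: sp
C7: sp
C8: sp3 ✓
C9: sp3 ✓
C10: sp3 ✓
C11: sp3 ✓
C12: sp3 ✓
C1, C2, C3, C8, C9, C10, C11, C12 → 8 sp3 carbons.

8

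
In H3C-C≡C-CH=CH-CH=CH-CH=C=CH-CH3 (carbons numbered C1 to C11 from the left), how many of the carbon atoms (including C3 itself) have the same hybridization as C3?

C3 is sp (two π bonds).
C1: sp3
C2: sp ✓
C3: sp ✓
C4: sp2
C5: sp2
C6: sp2
C7: sp2
C8: sp2
C9: sp ✓
C10: sp2
C11: sp3
3 carbons are sp.

3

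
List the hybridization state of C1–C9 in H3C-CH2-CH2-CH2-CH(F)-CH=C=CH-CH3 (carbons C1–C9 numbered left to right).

C1 sp3, C2 sp3, C3 sp3, C4 sp3, C5 sp3, C6 sp2, C7 sp, C8 sp2, C9 sp3

C1 is sp3: 4 σ bonds, 4 electron-density regions.
C2 carries 4 σ bonds, giving a steric number of 4, so it is sp3.
C3 (4 σ bonds) has steric number 4: sp3.
C4: 4 σ bonds; 4 regions of electron density → sp3.
C5 — 4 σ bonds. Steric number 4, so sp3.
C6: 3 σ bonds, plus one π bond — 3 electron domains, sp2.
C7 has 2 σ bonds, plus two π bonds: steric number 2 → sp.
C8 (3 σ bonds, plus one π bond) has steric number 3: sp2.
C9: 4 σ bonds; 4 regions of electron density → sp3.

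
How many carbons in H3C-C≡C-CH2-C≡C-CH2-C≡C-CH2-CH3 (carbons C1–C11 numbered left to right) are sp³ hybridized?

5

C1: sp3 ✓
C2: sp
C3: sp
C4: sp3 ✓
C5: sp
C6: sp
C7: sp3 ✓
C8: sp
C9: sp
C10: sp3 ✓
C11: sp3 ✓
C1, C4, C7, C10, C11 → 5 sp3 carbons.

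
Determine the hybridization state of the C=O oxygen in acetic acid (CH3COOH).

sp2

The C=O oxygen: 1 σ bond and 2 lone pairs, plus one π bond — 3 electron domains, sp2.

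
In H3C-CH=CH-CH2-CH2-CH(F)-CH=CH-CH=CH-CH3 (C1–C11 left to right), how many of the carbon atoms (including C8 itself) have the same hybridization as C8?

6

C8 is sp2 (one π bond).
C1: sp3
C2: sp2 ✓
C3: sp2 ✓
C4: sp3
C5: sp3
C6: sp3
C7: sp2 ✓
C8: sp2 ✓
C9: sp2 ✓
C10: sp2 ✓
C11: sp3
6 carbons are sp2.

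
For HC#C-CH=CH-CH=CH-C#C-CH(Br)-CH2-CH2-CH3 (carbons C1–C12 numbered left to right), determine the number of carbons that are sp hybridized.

4

C1: sp ✓
C2: sp ✓
C3: sp2
C4: sp2
C5: sp2
C6: sp2
C7: sp ✓
C8: sp ✓
C9: sp3
C10: sp3
C11: sp3
C12: sp3
C1, C2, C7, C8 → 4 sp carbons.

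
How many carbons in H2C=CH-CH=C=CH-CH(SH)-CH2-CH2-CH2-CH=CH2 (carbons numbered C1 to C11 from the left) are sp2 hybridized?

C1: sp2 ✓
C2: sp2 ✓
C3: sp2 ✓
C4: sp
C5: sp2 ✓
C6: sp3
C7: sp3
C8: sp3
C9: sp3
C10: sp2 ✓
C11: sp2 ✓
C1, C2, C3, C5, C10, C11 → 6 sp2 carbons.

6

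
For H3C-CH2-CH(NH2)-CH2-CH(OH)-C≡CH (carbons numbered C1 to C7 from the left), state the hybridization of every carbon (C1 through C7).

C1 sp3, C2 sp3, C3 sp3, C4 sp3, C5 sp3, C6 sp, C7 sp

C1 (4 σ bonds) has steric number 4: sp3.
C2 is sp3: 4 σ bonds, 4 electron-density regions.
C3 is sp3: 4 σ bonds, 4 electron-density regions.
C4 (4 σ bonds) has steric number 4: sp3.
C5: 4 σ bonds; 4 regions of electron density → sp3.
C6: 2 σ bonds, plus two π bonds; 2 regions of electron density → sp.
C7 (2 σ bonds, plus two π bonds) has steric number 2: sp.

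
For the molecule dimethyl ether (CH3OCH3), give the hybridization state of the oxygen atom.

Two σ bonds + two lone pairs = steric number 4 → sp3.

sp^3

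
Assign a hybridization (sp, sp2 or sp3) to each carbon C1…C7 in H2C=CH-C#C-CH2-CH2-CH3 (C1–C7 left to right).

C1 sp2, C2 sp2, C3 sp, C4 sp, C5 sp3, C6 sp3, C7 sp3

C1: 3 σ bonds, plus one π bond; 3 regions of electron density → sp2.
C2 (3 σ bonds, plus one π bond) has steric number 3: sp2.
C3: 2 σ bonds, plus two π bonds — 2 electron domains, sp.
C4 (2 σ bonds, plus two π bonds) has steric number 2: sp.
C5: 4 σ bonds; 4 regions of electron density → sp3.
C6 — 4 σ bonds. Steric number 4, so sp3.
C7 carries 4 σ bonds, giving a steric number of 4, so it is sp3.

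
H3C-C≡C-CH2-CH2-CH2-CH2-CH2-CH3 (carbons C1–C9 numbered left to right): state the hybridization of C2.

sp

C2 — 2 σ bonds, plus two π bonds. Steric number 2, so sp.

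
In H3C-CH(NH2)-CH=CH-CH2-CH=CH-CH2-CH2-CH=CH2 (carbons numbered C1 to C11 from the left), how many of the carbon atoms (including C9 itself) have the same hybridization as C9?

5

C9 is sp3 (only σ bonds).
C1: sp3 ✓
C2: sp3 ✓
C3: sp2
C4: sp2
C5: sp3 ✓
C6: sp2
C7: sp2
C8: sp3 ✓
C9: sp3 ✓
C10: sp2
C11: sp2
5 carbons are sp3.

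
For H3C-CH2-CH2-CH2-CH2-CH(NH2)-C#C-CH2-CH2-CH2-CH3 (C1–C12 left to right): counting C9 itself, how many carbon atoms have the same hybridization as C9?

C9 is sp3 (only σ bonds).
C1: sp3 ✓
C2: sp3 ✓
C3: sp3 ✓
C4: sp3 ✓
C5: sp3 ✓
C6: sp3 ✓
C7: sp
C8: sp
C9: sp3 ✓
C10: sp3 ✓
C11: sp3 ✓
C12: sp3 ✓
10 carbons are sp3.

10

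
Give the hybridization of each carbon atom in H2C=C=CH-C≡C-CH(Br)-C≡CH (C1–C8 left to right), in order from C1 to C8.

C1 sp2, C2 sp, C3 sp2, C4 sp, C5 sp, C6 sp3, C7 sp, C8 sp

C1 carries 3 σ bonds, plus one π bond, giving a steric number of 3, so it is sp2.
C2: 2 σ bonds, plus two π bonds; 2 regions of electron density → sp.
C3: 3 σ bonds, plus one π bond — 3 electron domains, sp2.
C4 — 2 σ bonds, plus two π bonds. Steric number 2, so sp.
C5 has 2 σ bonds, plus two π bonds: steric number 2 → sp.
C6 carries 4 σ bonds, giving a steric number of 4, so it is sp3.
C7 carries 2 σ bonds, plus two π bonds, giving a steric number of 2, so it is sp.
C8 carries 2 σ bonds, plus two π bonds, giving a steric number of 2, so it is sp.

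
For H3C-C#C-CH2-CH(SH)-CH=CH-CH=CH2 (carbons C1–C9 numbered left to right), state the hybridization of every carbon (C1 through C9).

C1 sp3, C2 sp, C3 sp, C4 sp3, C5 sp3, C6 sp2, C7 sp2, C8 sp2, C9 sp2

C1 is sp3: 4 σ bonds, 4 electron-density regions.
C2 (2 σ bonds, plus two π bonds) has steric number 2: sp.
C3: 2 σ bonds, plus two π bonds — 2 electron domains, sp.
C4 has 4 σ bonds: steric number 4 → sp3.
C5 (4 σ bonds) has steric number 4: sp3.
C6 carries 3 σ bonds, plus one π bond, giving a steric number of 3, so it is sp2.
C7 carries 3 σ bonds, plus one π bond, giving a steric number of 3, so it is sp2.
C8: 3 σ bonds, plus one π bond — 3 electron domains, sp2.
C9 (3 σ bonds, plus one π bond) has steric number 3: sp2.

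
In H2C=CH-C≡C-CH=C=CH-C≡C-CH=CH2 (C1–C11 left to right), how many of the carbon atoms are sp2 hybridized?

C1: sp2 ✓
C2: sp2 ✓
C3: sp
C4: sp
C5: sp2 ✓
C6: sp
C7: sp2 ✓
C8: sp
C9: sp
C10: sp2 ✓
C11: sp2 ✓
C1, C2, C5, C7, C10, C11 → 6 sp2 carbons.

6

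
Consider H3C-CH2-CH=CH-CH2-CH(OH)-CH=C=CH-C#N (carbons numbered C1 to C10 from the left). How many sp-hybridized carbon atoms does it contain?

2

C1: sp3
C2: sp3
C3: sp2
C4: sp2
C5: sp3
C6: sp3
C7: sp2
C8: sp ✓
C9: sp2
C10: sp ✓
C8, C10 → 2 sp carbons.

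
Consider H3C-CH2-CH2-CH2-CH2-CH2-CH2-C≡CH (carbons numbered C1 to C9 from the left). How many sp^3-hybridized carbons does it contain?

C1: sp3 ✓
C2: sp3 ✓
C3: sp3 ✓
C4: sp3 ✓
C5: sp3 ✓
C6: sp3 ✓
C7: sp3 ✓
C8: sp
C9: sp
C1, C2, C3, C4, C5, C6, C7 → 7 sp3 carbons.

7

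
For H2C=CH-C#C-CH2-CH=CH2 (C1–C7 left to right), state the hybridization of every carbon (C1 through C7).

C1 has 3 σ bonds, plus one π bond: steric number 3 → sp2.
C2 is sp2: 3 σ bonds, plus one π bond, 3 electron-density regions.
C3 — 2 σ bonds, plus two π bonds. Steric number 2, so sp.
C4 — 2 σ bonds, plus two π bonds. Steric number 2, so sp.
C5 carries 4 σ bonds, giving a steric number of 4, so it is sp3.
C6: 3 σ bonds, plus one π bond; 3 regions of electron density → sp2.
C7: 3 σ bonds, plus one π bond; 3 regions of electron density → sp2.

C1 sp2, C2 sp2, C3 sp, C4 sp, C5 sp3, C6 sp2, C7 sp2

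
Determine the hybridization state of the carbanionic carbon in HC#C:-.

One σ bond + one lone pair = steric number 2 → sp.

sp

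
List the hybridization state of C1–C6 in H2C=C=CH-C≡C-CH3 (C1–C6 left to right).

C1 sp2, C2 sp, C3 sp2, C4 sp, C5 sp, C6 sp3

C1 — 3 σ bonds, plus one π bond. Steric number 3, so sp2.
C2 is sp: 2 σ bonds, plus two π bonds, 2 electron-density regions.
C3 (3 σ bonds, plus one π bond) has steric number 3: sp2.
C4 is sp: 2 σ bonds, plus two π bonds, 2 electron-density regions.
C5: 2 σ bonds, plus two π bonds — 2 electron domains, sp.
C6 is sp3: 4 σ bonds, 4 electron-density regions.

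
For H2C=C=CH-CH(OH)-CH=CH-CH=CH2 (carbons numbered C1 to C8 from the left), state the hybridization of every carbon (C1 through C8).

C1 sp2, C2 sp, C3 sp2, C4 sp3, C5 sp2, C6 sp2, C7 sp2, C8 sp2

C1: 3 σ bonds, plus one π bond; 3 regions of electron density → sp2.
C2 (2 σ bonds, plus two π bonds) has steric number 2: sp.
C3: 3 σ bonds, plus one π bond — 3 electron domains, sp2.
C4 has 4 σ bonds: steric number 4 → sp3.
C5 carries 3 σ bonds, plus one π bond, giving a steric number of 3, so it is sp2.
C6 has 3 σ bonds, plus one π bond: steric number 3 → sp2.
C7: 3 σ bonds, plus one π bond — 3 electron domains, sp2.
C8: 3 σ bonds, plus one π bond; 3 regions of electron density → sp2.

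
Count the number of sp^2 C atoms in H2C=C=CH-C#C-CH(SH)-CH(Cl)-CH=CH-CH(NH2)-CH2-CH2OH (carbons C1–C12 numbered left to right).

C1: sp2 ✓
C2: sp
C3: sp2 ✓
C4: sp
C5: sp
C6: sp3
C7: sp3
C8: sp2 ✓
C9: sp2 ✓
C10: sp3
C11: sp3
C12: sp3
C1, C3, C8, C9 → 4 sp2 carbons.

4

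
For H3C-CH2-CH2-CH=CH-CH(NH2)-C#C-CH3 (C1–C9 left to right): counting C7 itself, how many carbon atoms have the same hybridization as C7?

2

C7 is sp (two π bonds).
C1: sp3
C2: sp3
C3: sp3
C4: sp2
C5: sp2
C6: sp3
C7: sp ✓
C8: sp ✓
C9: sp3
2 carbons are sp.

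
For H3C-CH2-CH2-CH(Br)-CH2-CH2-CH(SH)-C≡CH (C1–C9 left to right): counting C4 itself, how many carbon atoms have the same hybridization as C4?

C4 is sp3 (only σ bonds).
C1: sp3 ✓
C2: sp3 ✓
C3: sp3 ✓
C4: sp3 ✓
C5: sp3 ✓
C6: sp3 ✓
C7: sp3 ✓
C8: sp
C9: sp
7 carbons are sp3.

7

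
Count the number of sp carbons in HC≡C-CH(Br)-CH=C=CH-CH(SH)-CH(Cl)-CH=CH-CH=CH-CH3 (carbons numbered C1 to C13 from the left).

C1: sp ✓
C2: sp ✓
C3: sp3
C4: sp2
C5: sp ✓
C6: sp2
C7: sp3
C8: sp3
C9: sp2
C10: sp2
C11: sp2
C12: sp2
C13: sp3
C1, C2, C5 → 3 sp carbons.

3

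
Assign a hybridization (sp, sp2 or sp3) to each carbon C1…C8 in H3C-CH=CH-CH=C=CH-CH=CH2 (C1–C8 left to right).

C1: 4 σ bonds — 4 electron domains, sp3.
C2 has 3 σ bonds, plus one π bond: steric number 3 → sp2.
C3 has 3 σ bonds, plus one π bond: steric number 3 → sp2.
C4 — 3 σ bonds, plus one π bond. Steric number 3, so sp2.
C5: 2 σ bonds, plus two π bonds — 2 electron domains, sp.
C6 (3 σ bonds, plus one π bond) has steric number 3: sp2.
C7 — 3 σ bonds, plus one π bond. Steric number 3, so sp2.
C8 is sp2: 3 σ bonds, plus one π bond, 3 electron-density regions.

C1 sp3, C2 sp2, C3 sp2, C4 sp2, C5 sp, C6 sp2, C7 sp2, C8 sp2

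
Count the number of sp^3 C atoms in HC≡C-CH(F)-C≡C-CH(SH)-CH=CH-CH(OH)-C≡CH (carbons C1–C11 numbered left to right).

C1: sp
C2: sp
C3: sp3 ✓
C4: sp
C5: sp
C6: sp3 ✓
C7: sp2
C8: sp2
C9: sp3 ✓
C10: sp
C11: sp
C3, C6, C9 → 3 sp3 carbons.

3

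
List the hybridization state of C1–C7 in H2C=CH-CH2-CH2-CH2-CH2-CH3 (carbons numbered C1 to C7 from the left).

C1 sp2, C2 sp2, C3 sp3, C4 sp3, C5 sp3, C6 sp3, C7 sp3

C1 is sp2: 3 σ bonds, plus one π bond, 3 electron-density regions.
C2 — 3 σ bonds, plus one π bond. Steric number 3, so sp2.
C3 — 4 σ bonds. Steric number 4, so sp3.
C4: 4 σ bonds — 4 electron domains, sp3.
C5: 4 σ bonds — 4 electron domains, sp3.
C6 carries 4 σ bonds, giving a steric number of 4, so it is sp3.
C7 — 4 σ bonds. Steric number 4, so sp3.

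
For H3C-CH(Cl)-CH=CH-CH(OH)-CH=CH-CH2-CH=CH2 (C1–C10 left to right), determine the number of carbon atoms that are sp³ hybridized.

C1: sp3 ✓
C2: sp3 ✓
C3: sp2
C4: sp2
C5: sp3 ✓
C6: sp2
C7: sp2
C8: sp3 ✓
C9: sp2
C10: sp2
C1, C2, C5, C8 → 4 sp3 carbons.

4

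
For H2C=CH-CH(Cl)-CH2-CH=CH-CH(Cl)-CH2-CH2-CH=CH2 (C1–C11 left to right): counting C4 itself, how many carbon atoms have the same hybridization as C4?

C4 is sp3 (only σ bonds).
C1: sp2
C2: sp2
C3: sp3 ✓
C4: sp3 ✓
C5: sp2
C6: sp2
C7: sp3 ✓
C8: sp3 ✓
C9: sp3 ✓
C10: sp2
C11: sp2
5 carbons are sp3.

5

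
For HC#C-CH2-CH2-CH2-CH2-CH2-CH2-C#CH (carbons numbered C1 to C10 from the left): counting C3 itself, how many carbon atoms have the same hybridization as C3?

6

C3 is sp3 (only σ bonds).
C1: sp
C2: sp
C3: sp3 ✓
C4: sp3 ✓
C5: sp3 ✓
C6: sp3 ✓
C7: sp3 ✓
C8: sp3 ✓
C9: sp
C10: sp
6 carbons are sp3.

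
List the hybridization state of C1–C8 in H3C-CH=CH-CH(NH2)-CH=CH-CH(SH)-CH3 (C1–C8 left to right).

C1 — 4 σ bonds. Steric number 4, so sp3.
C2 — 3 σ bonds, plus one π bond. Steric number 3, so sp2.
C3: 3 σ bonds, plus one π bond; 3 regions of electron density → sp2.
C4 is sp3: 4 σ bonds, 4 electron-density regions.
C5: 3 σ bonds, plus one π bond; 3 regions of electron density → sp2.
C6 (3 σ bonds, plus one π bond) has steric number 3: sp2.
C7 — 4 σ bonds. Steric number 4, so sp3.
C8 (4 σ bonds) has steric number 4: sp3.

C1 sp3, C2 sp2, C3 sp2, C4 sp3, C5 sp2, C6 sp2, C7 sp3, C8 sp3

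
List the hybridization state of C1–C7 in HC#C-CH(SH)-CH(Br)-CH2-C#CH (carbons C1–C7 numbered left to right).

C1 (2 σ bonds, plus two π bonds) has steric number 2: sp.
C2 (2 σ bonds, plus two π bonds) has steric number 2: sp.
C3: 4 σ bonds; 4 regions of electron density → sp3.
C4 carries 4 σ bonds, giving a steric number of 4, so it is sp3.
C5: 4 σ bonds; 4 regions of electron density → sp3.
C6 is sp: 2 σ bonds, plus two π bonds, 2 electron-density regions.
C7 carries 2 σ bonds, plus two π bonds, giving a steric number of 2, so it is sp.

C1 sp, C2 sp, C3 sp3, C4 sp3, C5 sp3, C6 sp, C7 sp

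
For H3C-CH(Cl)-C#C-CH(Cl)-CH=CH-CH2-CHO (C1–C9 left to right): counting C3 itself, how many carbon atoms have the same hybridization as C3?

C3 is sp (two π bonds).
C1: sp3
C2: sp3
C3: sp ✓
C4: sp ✓
C5: sp3
C6: sp2
C7: sp2
C8: sp3
C9: sp2
2 carbons are sp.

2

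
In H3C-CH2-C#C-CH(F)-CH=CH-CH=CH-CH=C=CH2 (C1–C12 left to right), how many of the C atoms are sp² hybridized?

C1: sp3
C2: sp3
C3: sp
C4: sp
C5: sp3
C6: sp2 ✓
C7: sp2 ✓
C8: sp2 ✓
C9: sp2 ✓
C10: sp2 ✓
C11: sp
C12: sp2 ✓
C6, C7, C8, C9, C10, C12 → 6 sp2 carbons.

6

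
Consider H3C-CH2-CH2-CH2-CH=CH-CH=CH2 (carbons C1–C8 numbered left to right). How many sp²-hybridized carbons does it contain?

4

C1: sp3
C2: sp3
C3: sp3
C4: sp3
C5: sp2 ✓
C6: sp2 ✓
C7: sp2 ✓
C8: sp2 ✓
C5, C6, C7, C8 → 4 sp2 carbons.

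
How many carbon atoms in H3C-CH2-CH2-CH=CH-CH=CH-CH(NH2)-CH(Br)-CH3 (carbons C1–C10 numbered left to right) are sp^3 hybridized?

6

C1: sp3 ✓
C2: sp3 ✓
C3: sp3 ✓
C4: sp2
C5: sp2
C6: sp2
C7: sp2
C8: sp3 ✓
C9: sp3 ✓
C10: sp3 ✓
C1, C2, C3, C8, C9, C10 → 6 sp3 carbons.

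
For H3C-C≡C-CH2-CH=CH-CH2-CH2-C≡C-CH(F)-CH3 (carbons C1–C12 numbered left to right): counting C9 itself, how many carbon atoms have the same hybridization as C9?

C9 is sp (two π bonds).
C1: sp3
C2: sp ✓
C3: sp ✓
C4: sp3
C5: sp2
C6: sp2
C7: sp3
C8: sp3
C9: sp ✓
C10: sp ✓
C11: sp3
C12: sp3
4 carbons are sp.

4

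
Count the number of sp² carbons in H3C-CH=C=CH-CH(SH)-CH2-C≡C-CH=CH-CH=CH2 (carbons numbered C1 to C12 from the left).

6

C1: sp3
C2: sp2 ✓
C3: sp
C4: sp2 ✓
C5: sp3
C6: sp3
C7: sp
C8: sp
C9: sp2 ✓
C10: sp2 ✓
C11: sp2 ✓
C12: sp2 ✓
C2, C4, C9, C10, C11, C12 → 6 sp2 carbons.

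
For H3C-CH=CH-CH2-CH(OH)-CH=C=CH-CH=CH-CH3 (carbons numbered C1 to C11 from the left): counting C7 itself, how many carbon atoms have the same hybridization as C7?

1

C7 is sp (two π bonds).
C1: sp3
C2: sp2
C3: sp2
C4: sp3
C5: sp3
C6: sp2
C7: sp ✓
C8: sp2
C9: sp2
C10: sp2
C11: sp3
1 carbon is sp.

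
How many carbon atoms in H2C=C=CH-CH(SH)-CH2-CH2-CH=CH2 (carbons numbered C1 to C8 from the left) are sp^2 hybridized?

4

C1: sp2 ✓
C2: sp
C3: sp2 ✓
C4: sp3
C5: sp3
C6: sp3
C7: sp2 ✓
C8: sp2 ✓
C1, C3, C7, C8 → 4 sp2 carbons.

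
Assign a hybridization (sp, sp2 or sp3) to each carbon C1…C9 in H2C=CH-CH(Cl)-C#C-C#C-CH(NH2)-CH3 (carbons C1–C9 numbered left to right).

C1 sp2, C2 sp2, C3 sp3, C4 sp, C5 sp, C6 sp, C7 sp, C8 sp3, C9 sp3

C1 — 3 σ bonds, plus one π bond. Steric number 3, so sp2.
C2 (3 σ bonds, plus one π bond) has steric number 3: sp2.
C3 (4 σ bonds) has steric number 4: sp3.
C4 — 2 σ bonds, plus two π bonds. Steric number 2, so sp.
C5 — 2 σ bonds, plus two π bonds. Steric number 2, so sp.
C6: 2 σ bonds, plus two π bonds — 2 electron domains, sp.
C7 (2 σ bonds, plus two π bonds) has steric number 2: sp.
C8 carries 4 σ bonds, giving a steric number of 4, so it is sp3.
C9: 4 σ bonds; 4 regions of electron density → sp3.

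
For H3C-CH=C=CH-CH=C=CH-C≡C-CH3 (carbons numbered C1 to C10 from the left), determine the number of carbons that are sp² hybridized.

C1: sp3
C2: sp2 ✓
C3: sp
C4: sp2 ✓
C5: sp2 ✓
C6: sp
C7: sp2 ✓
C8: sp
C9: sp
C10: sp3
C2, C4, C5, C7 → 4 sp2 carbons.

4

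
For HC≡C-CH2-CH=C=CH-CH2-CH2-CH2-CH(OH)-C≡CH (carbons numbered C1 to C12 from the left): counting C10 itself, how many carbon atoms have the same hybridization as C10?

C10 is sp3 (only σ bonds).
C1: sp
C2: sp
C3: sp3 ✓
C4: sp2
C5: sp
C6: sp2
C7: sp3 ✓
C8: sp3 ✓
C9: sp3 ✓
C10: sp3 ✓
C11: sp
C12: sp
5 carbons are sp3.

5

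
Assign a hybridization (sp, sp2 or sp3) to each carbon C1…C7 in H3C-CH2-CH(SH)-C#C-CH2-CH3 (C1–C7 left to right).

C1 — 4 σ bonds. Steric number 4, so sp3.
C2: 4 σ bonds — 4 electron domains, sp3.
C3: 4 σ bonds; 4 regions of electron density → sp3.
C4 — 2 σ bonds, plus two π bonds. Steric number 2, so sp.
C5: 2 σ bonds, plus two π bonds — 2 electron domains, sp.
C6 — 4 σ bonds. Steric number 4, so sp3.
C7 (4 σ bonds) has steric number 4: sp3.

C1 sp3, C2 sp3, C3 sp3, C4 sp, C5 sp, C6 sp3, C7 sp3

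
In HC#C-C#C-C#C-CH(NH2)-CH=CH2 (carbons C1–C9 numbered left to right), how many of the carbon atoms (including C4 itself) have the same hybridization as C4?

6

C4 is sp (two π bonds).
C1: sp ✓
C2: sp ✓
C3: sp ✓
C4: sp ✓
C5: sp ✓
C6: sp ✓
C7: sp3
C8: sp2
C9: sp2
6 carbons are sp.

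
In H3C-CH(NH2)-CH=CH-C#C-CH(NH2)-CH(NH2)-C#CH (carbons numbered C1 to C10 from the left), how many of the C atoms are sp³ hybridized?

C1: sp3 ✓
C2: sp3 ✓
C3: sp2
C4: sp2
C5: sp
C6: sp
C7: sp3 ✓
C8: sp3 ✓
C9: sp
C10: sp
C1, C2, C7, C8 → 4 sp3 carbons.

4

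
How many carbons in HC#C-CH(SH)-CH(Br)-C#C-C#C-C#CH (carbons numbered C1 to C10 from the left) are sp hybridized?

C1: sp ✓
C2: sp ✓
C3: sp3
C4: sp3
C5: sp ✓
C6: sp ✓
C7: sp ✓
C8: sp ✓
C9: sp ✓
C10: sp ✓
C1, C2, C5, C6, C7, C8, C9, C10 → 8 sp carbons.

8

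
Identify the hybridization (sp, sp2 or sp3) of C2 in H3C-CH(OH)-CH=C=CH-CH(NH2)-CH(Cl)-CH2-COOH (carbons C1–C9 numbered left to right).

sp^3

C2 is sp3: 4 σ bonds, 4 electron-density regions.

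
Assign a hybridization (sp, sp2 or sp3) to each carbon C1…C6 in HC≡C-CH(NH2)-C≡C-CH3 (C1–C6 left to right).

C1 is sp: 2 σ bonds, plus two π bonds, 2 electron-density regions.
C2: 2 σ bonds, plus two π bonds; 2 regions of electron density → sp.
C3: 4 σ bonds; 4 regions of electron density → sp3.
C4: 2 σ bonds, plus two π bonds; 2 regions of electron density → sp.
C5: 2 σ bonds, plus two π bonds; 2 regions of electron density → sp.
C6 — 4 σ bonds. Steric number 4, so sp3.

C1 sp, C2 sp, C3 sp3, C4 sp, C5 sp, C6 sp3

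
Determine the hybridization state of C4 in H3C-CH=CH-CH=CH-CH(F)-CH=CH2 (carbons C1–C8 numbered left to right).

sp^2

C4 carries 3 σ bonds, plus one π bond, giving a steric number of 3, so it is sp2.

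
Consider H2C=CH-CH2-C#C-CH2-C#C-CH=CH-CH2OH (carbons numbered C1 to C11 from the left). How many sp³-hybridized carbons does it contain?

3

C1: sp2
C2: sp2
C3: sp3 ✓
C4: sp
C5: sp
C6: sp3 ✓
C7: sp
C8: sp
C9: sp2
C10: sp2
C11: sp3 ✓
C3, C6, C11 → 3 sp3 carbons.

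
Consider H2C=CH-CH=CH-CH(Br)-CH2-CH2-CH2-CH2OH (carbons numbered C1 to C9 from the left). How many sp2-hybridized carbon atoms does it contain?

4

C1: sp2 ✓
C2: sp2 ✓
C3: sp2 ✓
C4: sp2 ✓
C5: sp3
C6: sp3
C7: sp3
C8: sp3
C9: sp3
C1, C2, C3, C4 → 4 sp2 carbons.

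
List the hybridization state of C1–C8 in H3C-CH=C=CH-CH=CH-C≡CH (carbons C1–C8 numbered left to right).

C1 has 4 σ bonds: steric number 4 → sp3.
C2 carries 3 σ bonds, plus one π bond, giving a steric number of 3, so it is sp2.
C3: 2 σ bonds, plus two π bonds; 2 regions of electron density → sp.
C4 — 3 σ bonds, plus one π bond. Steric number 3, so sp2.
C5 has 3 σ bonds, plus one π bond: steric number 3 → sp2.
C6 (3 σ bonds, plus one π bond) has steric number 3: sp2.
C7 carries 2 σ bonds, plus two π bonds, giving a steric number of 2, so it is sp.
C8 carries 2 σ bonds, plus two π bonds, giving a steric number of 2, so it is sp.

C1 sp3, C2 sp2, C3 sp, C4 sp2, C5 sp2, C6 sp2, C7 sp, C8 sp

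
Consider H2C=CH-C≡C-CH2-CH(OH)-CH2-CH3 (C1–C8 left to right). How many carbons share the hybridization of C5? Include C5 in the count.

C5 is sp3 (only σ bonds).
C1: sp2
C2: sp2
C3: sp
C4: sp
C5: sp3 ✓
C6: sp3 ✓
C7: sp3 ✓
C8: sp3 ✓
4 carbons are sp3.

4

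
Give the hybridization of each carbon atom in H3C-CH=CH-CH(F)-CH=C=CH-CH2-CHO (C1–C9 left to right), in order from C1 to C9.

C1 (4 σ bonds) has steric number 4: sp3.
C2: 3 σ bonds, plus one π bond — 3 electron domains, sp2.
C3 is sp2: 3 σ bonds, plus one π bond, 3 electron-density regions.
C4: 4 σ bonds — 4 electron domains, sp3.
C5: 3 σ bonds, plus one π bond; 3 regions of electron density → sp2.
C6 (2 σ bonds, plus two π bonds) has steric number 2: sp.
C7 carries 3 σ bonds, plus one π bond, giving a steric number of 3, so it is sp2.
C8: 4 σ bonds — 4 electron domains, sp3.
C9 — 3 σ bonds, plus one π bond. Steric number 3, so sp2.

C1 sp3, C2 sp2, C3 sp2, C4 sp3, C5 sp2, C6 sp, C7 sp2, C8 sp3, C9 sp2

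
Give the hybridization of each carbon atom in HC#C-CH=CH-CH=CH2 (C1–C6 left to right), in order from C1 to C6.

C1 sp, C2 sp, C3 sp2, C4 sp2, C5 sp2, C6 sp2

C1 (2 σ bonds, plus two π bonds) has steric number 2: sp.
C2 carries 2 σ bonds, plus two π bonds, giving a steric number of 2, so it is sp.
C3 — 3 σ bonds, plus one π bond. Steric number 3, so sp2.
C4 (3 σ bonds, plus one π bond) has steric number 3: sp2.
C5 has 3 σ bonds, plus one π bond: steric number 3 → sp2.
C6 is sp2: 3 σ bonds, plus one π bond, 3 electron-density regions.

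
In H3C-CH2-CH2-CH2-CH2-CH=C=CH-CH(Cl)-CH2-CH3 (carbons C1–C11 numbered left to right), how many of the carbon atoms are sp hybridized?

C1: sp3
C2: sp3
C3: sp3
C4: sp3
C5: sp3
C6: sp2
C7: sp ✓
C8: sp2
C9: sp3
C10: sp3
C11: sp3
C7 → 1 sp carbon.

1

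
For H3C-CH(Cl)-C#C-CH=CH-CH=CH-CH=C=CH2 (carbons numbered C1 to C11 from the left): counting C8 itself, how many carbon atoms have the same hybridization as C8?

C8 is sp2 (one π bond).
C1: sp3
C2: sp3
C3: sp
C4: sp
C5: sp2 ✓
C6: sp2 ✓
C7: sp2 ✓
C8: sp2 ✓
C9: sp2 ✓
C10: sp
C11: sp2 ✓
6 carbons are sp2.

6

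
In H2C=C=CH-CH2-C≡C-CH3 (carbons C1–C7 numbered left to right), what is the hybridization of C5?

C5: 2 σ bonds, plus two π bonds; 2 regions of electron density → sp.

sp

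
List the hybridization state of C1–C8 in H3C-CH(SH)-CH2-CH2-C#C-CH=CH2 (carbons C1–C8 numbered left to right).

C1: 4 σ bonds; 4 regions of electron density → sp3.
C2 has 4 σ bonds: steric number 4 → sp3.
C3 is sp3: 4 σ bonds, 4 electron-density regions.
C4 (4 σ bonds) has steric number 4: sp3.
C5: 2 σ bonds, plus two π bonds; 2 regions of electron density → sp.
C6 carries 2 σ bonds, plus two π bonds, giving a steric number of 2, so it is sp.
C7 carries 3 σ bonds, plus one π bond, giving a steric number of 3, so it is sp2.
C8 — 3 σ bonds, plus one π bond. Steric number 3, so sp2.

C1 sp3, C2 sp3, C3 sp3, C4 sp3, C5 sp, C6 sp, C7 sp2, C8 sp2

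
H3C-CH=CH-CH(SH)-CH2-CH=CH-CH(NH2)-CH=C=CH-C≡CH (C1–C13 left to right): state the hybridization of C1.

C1 (4 σ bonds) has steric number 4: sp3.

sp³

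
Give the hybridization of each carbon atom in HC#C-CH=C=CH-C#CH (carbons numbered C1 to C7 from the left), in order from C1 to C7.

C1 sp, C2 sp, C3 sp2, C4 sp, C5 sp2, C6 sp, C7 sp

C1 carries 2 σ bonds, plus two π bonds, giving a steric number of 2, so it is sp.
C2: 2 σ bonds, plus two π bonds — 2 electron domains, sp.
C3: 3 σ bonds, plus one π bond; 3 regions of electron density → sp2.
C4 — 2 σ bonds, plus two π bonds. Steric number 2, so sp.
C5 has 3 σ bonds, plus one π bond: steric number 3 → sp2.
C6 — 2 σ bonds, plus two π bonds. Steric number 2, so sp.
C7: 2 σ bonds, plus two π bonds — 2 electron domains, sp.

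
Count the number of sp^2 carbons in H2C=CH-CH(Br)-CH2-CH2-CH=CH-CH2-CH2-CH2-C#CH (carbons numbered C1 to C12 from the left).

4

C1: sp2 ✓
C2: sp2 ✓
C3: sp3
C4: sp3
C5: sp3
C6: sp2 ✓
C7: sp2 ✓
C8: sp3
C9: sp3
C10: sp3
C11: sp
C12: sp
C1, C2, C6, C7 → 4 sp2 carbons.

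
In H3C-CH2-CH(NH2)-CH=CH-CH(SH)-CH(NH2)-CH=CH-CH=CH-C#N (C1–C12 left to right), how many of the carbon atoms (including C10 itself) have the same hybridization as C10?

C10 is sp2 (one π bond).
C1: sp3
C2: sp3
C3: sp3
C4: sp2 ✓
C5: sp2 ✓
C6: sp3
C7: sp3
C8: sp2 ✓
C9: sp2 ✓
C10: sp2 ✓
C11: sp2 ✓
C12: sp
6 carbons are sp2.

6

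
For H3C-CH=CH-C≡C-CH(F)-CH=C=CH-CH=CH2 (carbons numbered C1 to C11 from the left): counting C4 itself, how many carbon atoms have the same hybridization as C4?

3

C4 is sp (two π bonds).
C1: sp3
C2: sp2
C3: sp2
C4: sp ✓
C5: sp ✓
C6: sp3
C7: sp2
C8: sp ✓
C9: sp2
C10: sp2
C11: sp2
3 carbons are sp.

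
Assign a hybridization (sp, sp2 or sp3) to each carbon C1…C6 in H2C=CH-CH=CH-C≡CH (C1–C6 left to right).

C1 — 3 σ bonds, plus one π bond. Steric number 3, so sp2.
C2: 3 σ bonds, plus one π bond; 3 regions of electron density → sp2.
C3: 3 σ bonds, plus one π bond; 3 regions of electron density → sp2.
C4 (3 σ bonds, plus one π bond) has steric number 3: sp2.
C5 carries 2 σ bonds, plus two π bonds, giving a steric number of 2, so it is sp.
C6 has 2 σ bonds, plus two π bonds: steric number 2 → sp.

C1 sp2, C2 sp2, C3 sp2, C4 sp2, C5 sp, C6 sp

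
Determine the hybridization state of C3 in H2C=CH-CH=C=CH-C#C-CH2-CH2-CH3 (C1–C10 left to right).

C3 is sp2: 3 σ bonds, plus one π bond, 3 electron-density regions.

sp^2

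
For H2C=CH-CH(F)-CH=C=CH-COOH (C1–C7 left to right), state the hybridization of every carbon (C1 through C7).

C1: 3 σ bonds, plus one π bond — 3 electron domains, sp2.
C2 carries 3 σ bonds, plus one π bond, giving a steric number of 3, so it is sp2.
C3 — 4 σ bonds. Steric number 4, so sp3.
C4 (3 σ bonds, plus one π bond) has steric number 3: sp2.
C5 is sp: 2 σ bonds, plus two π bonds, 2 electron-density regions.
C6 (3 σ bonds, plus one π bond) has steric number 3: sp2.
C7 — 3 σ bonds, plus one π bond. Steric number 3, so sp2.

C1 sp2, C2 sp2, C3 sp3, C4 sp2, C5 sp, C6 sp2, C7 sp2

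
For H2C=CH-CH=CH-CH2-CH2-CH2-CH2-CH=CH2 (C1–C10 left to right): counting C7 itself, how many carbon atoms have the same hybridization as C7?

C7 is sp3 (only σ bonds).
C1: sp2
C2: sp2
C3: sp2
C4: sp2
C5: sp3 ✓
C6: sp3 ✓
C7: sp3 ✓
C8: sp3 ✓
C9: sp2
C10: sp2
4 carbons are sp3.

4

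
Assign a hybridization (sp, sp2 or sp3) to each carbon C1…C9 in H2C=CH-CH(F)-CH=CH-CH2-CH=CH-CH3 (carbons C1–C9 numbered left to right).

C1: 3 σ bonds, plus one π bond; 3 regions of electron density → sp2.
C2 (3 σ bonds, plus one π bond) has steric number 3: sp2.
C3 has 4 σ bonds: steric number 4 → sp3.
C4: 3 σ bonds, plus one π bond; 3 regions of electron density → sp2.
C5 — 3 σ bonds, plus one π bond. Steric number 3, so sp2.
C6 (4 σ bonds) has steric number 4: sp3.
C7 — 3 σ bonds, plus one π bond. Steric number 3, so sp2.
C8: 3 σ bonds, plus one π bond; 3 regions of electron density → sp2.
C9: 4 σ bonds; 4 regions of electron density → sp3.

C1 sp2, C2 sp2, C3 sp3, C4 sp2, C5 sp2, C6 sp3, C7 sp2, C8 sp2, C9 sp3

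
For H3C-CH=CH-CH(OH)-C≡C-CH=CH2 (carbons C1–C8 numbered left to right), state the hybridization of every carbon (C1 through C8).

C1: 4 σ bonds — 4 electron domains, sp3.
C2 is sp2: 3 σ bonds, plus one π bond, 3 electron-density regions.
C3 (3 σ bonds, plus one π bond) has steric number 3: sp2.
C4 has 4 σ bonds: steric number 4 → sp3.
C5 has 2 σ bonds, plus two π bonds: steric number 2 → sp.
C6: 2 σ bonds, plus two π bonds; 2 regions of electron density → sp.
C7 (3 σ bonds, plus one π bond) has steric number 3: sp2.
C8 is sp2: 3 σ bonds, plus one π bond, 3 electron-density regions.

C1 sp3, C2 sp2, C3 sp2, C4 sp3, C5 sp, C6 sp, C7 sp2, C8 sp2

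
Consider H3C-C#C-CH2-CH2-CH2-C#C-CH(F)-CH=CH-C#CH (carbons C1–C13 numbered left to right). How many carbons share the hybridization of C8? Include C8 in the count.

C8 is sp (two π bonds).
C1: sp3
C2: sp ✓
C3: sp ✓
C4: sp3
C5: sp3
C6: sp3
C7: sp ✓
C8: sp ✓
C9: sp3
C10: sp2
C11: sp2
C12: sp ✓
C13: sp ✓
6 carbons are sp.

6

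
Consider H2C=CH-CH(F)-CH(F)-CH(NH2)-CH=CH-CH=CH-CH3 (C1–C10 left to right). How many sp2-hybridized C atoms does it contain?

6

C1: sp2 ✓
C2: sp2 ✓
C3: sp3
C4: sp3
C5: sp3
C6: sp2 ✓
C7: sp2 ✓
C8: sp2 ✓
C9: sp2 ✓
C10: sp3
C1, C2, C6, C7, C8, C9 → 6 sp2 carbons.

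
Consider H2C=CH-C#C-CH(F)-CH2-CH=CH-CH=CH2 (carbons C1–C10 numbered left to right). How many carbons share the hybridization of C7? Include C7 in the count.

C7 is sp2 (one π bond).
C1: sp2 ✓
C2: sp2 ✓
C3: sp
C4: sp
C5: sp3
C6: sp3
C7: sp2 ✓
C8: sp2 ✓
C9: sp2 ✓
C10: sp2 ✓
6 carbons are sp2.

6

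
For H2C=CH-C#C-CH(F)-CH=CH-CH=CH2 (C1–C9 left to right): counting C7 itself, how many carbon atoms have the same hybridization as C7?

C7 is sp2 (one π bond).
C1: sp2 ✓
C2: sp2 ✓
C3: sp
C4: sp
C5: sp3
C6: sp2 ✓
C7: sp2 ✓
C8: sp2 ✓
C9: sp2 ✓
6 carbons are sp2.

6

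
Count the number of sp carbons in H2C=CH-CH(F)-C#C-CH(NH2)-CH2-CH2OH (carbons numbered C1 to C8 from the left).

2

C1: sp2
C2: sp2
C3: sp3
C4: sp ✓
C5: sp ✓
C6: sp3
C7: sp3
C8: sp3
C4, C5 → 2 sp carbons.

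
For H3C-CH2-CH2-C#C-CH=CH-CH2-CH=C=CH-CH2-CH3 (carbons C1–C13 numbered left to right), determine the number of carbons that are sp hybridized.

3

C1: sp3
C2: sp3
C3: sp3
C4: sp ✓
C5: sp ✓
C6: sp2
C7: sp2
C8: sp3
C9: sp2
C10: sp ✓
C11: sp2
C12: sp3
C13: sp3
C4, C5, C10 → 3 sp carbons.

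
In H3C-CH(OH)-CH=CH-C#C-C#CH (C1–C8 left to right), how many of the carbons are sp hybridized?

4

C1: sp3
C2: sp3
C3: sp2
C4: sp2
C5: sp ✓
C6: sp ✓
C7: sp ✓
C8: sp ✓
C5, C6, C7, C8 → 4 sp carbons.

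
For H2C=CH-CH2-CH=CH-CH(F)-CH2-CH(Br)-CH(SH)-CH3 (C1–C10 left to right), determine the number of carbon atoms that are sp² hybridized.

4

C1: sp2 ✓
C2: sp2 ✓
C3: sp3
C4: sp2 ✓
C5: sp2 ✓
C6: sp3
C7: sp3
C8: sp3
C9: sp3
C10: sp3
C1, C2, C4, C5 → 4 sp2 carbons.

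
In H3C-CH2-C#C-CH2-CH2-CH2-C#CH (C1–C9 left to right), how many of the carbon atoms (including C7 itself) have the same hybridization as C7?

5

C7 is sp3 (only σ bonds).
C1: sp3 ✓
C2: sp3 ✓
C3: sp
C4: sp
C5: sp3 ✓
C6: sp3 ✓
C7: sp3 ✓
C8: sp
C9: sp
5 carbons are sp3.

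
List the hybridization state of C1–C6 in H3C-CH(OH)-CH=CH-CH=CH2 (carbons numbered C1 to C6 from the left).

C1 is sp3: 4 σ bonds, 4 electron-density regions.
C2 — 4 σ bonds. Steric number 4, so sp3.
C3 — 3 σ bonds, plus one π bond. Steric number 3, so sp2.
C4 is sp2: 3 σ bonds, plus one π bond, 3 electron-density regions.
C5: 3 σ bonds, plus one π bond — 3 electron domains, sp2.
C6 (3 σ bonds, plus one π bond) has steric number 3: sp2.

C1 sp3, C2 sp3, C3 sp2, C4 sp2, C5 sp2, C6 sp2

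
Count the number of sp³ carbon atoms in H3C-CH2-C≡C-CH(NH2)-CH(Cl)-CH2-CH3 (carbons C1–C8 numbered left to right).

6

C1: sp3 ✓
C2: sp3 ✓
C3: sp
C4: sp
C5: sp3 ✓
C6: sp3 ✓
C7: sp3 ✓
C8: sp3 ✓
C1, C2, C5, C6, C7, C8 → 6 sp3 carbons.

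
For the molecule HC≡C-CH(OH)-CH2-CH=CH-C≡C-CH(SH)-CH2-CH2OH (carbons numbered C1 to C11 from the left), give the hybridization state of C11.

C11: 4 σ bonds; 4 regions of electron density → sp3.

sp3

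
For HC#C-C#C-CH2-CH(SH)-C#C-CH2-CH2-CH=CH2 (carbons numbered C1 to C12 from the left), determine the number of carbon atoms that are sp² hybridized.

2

C1: sp
C2: sp
C3: sp
C4: sp
C5: sp3
C6: sp3
C7: sp
C8: sp
C9: sp3
C10: sp3
C11: sp2 ✓
C12: sp2 ✓
C11, C12 → 2 sp2 carbons.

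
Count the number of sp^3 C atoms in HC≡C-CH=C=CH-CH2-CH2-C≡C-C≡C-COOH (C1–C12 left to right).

C1: sp
C2: sp
C3: sp2
C4: sp
C5: sp2
C6: sp3 ✓
C7: sp3 ✓
C8: sp
C9: sp
C10: sp
C11: sp
C12: sp2
C6, C7 → 2 sp3 carbons.

2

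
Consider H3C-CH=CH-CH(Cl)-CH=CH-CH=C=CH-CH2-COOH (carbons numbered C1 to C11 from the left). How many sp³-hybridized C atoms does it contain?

C1: sp3 ✓
C2: sp2
C3: sp2
C4: sp3 ✓
C5: sp2
C6: sp2
C7: sp2
C8: sp
C9: sp2
C10: sp3 ✓
C11: sp2
C1, C4, C10 → 3 sp3 carbons.

3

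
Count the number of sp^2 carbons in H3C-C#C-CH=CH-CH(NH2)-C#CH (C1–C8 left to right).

2

C1: sp3
C2: sp
C3: sp
C4: sp2 ✓
C5: sp2 ✓
C6: sp3
C7: sp
C8: sp
C4, C5 → 2 sp2 carbons.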